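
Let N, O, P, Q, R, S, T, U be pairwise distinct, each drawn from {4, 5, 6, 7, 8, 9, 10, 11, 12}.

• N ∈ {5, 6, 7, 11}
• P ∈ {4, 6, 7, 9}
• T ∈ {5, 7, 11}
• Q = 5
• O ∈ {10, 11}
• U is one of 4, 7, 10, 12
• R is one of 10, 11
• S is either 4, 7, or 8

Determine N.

Q must be 5 (only option left). Remove 5 from N, T.
The 2 variables O and R are confined to {10, 11}, which locks those values in; drop them from N, T, U.
T must be 7 (only option left). Eliminate 7 elsewhere: N, P, S, U.
So N = 6.

6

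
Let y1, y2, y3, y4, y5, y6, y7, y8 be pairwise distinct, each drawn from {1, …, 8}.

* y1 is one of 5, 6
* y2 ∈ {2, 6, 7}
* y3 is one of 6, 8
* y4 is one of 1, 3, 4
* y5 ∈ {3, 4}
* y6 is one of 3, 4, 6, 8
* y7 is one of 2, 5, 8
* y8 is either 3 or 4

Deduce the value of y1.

5

Among the 8 variables, 1 fits only y4 (and all 8 values in {1, 2, 3, 4, 5, 6, 7, 8} must be used), so y4 = 1.
Among the 7 still-open variables, 7 fits only y2 (and all 7 values in {2, 3, 4, 5, 6, 7, 8} must be used), so y2 = 7.
The 6 still-open variables draw from only 6 values {2, 3, 4, 5, 6, 8}, so each is used; only y7 can be 2, hence y7 = 2.
The 5 still-open variables draw from only 5 values {3, 4, 5, 6, 8}, so each is used; only y1 can be 5, hence y1 = 5.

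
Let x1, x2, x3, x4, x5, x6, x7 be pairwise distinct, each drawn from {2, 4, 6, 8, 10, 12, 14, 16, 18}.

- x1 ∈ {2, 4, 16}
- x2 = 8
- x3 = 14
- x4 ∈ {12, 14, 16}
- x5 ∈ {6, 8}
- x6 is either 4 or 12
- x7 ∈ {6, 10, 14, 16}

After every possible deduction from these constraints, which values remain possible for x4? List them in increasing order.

x2 has just one choice, so x2 = 8. Eliminate 8 elsewhere: x5.
x3 must be 14 (only option left). Strike 14 from x4, x7.
x5 must be 6 (only option left). Eliminate 6 elsewhere: x7.
No further eliminations apply; x4 can still be any of 12, 16.

12, 16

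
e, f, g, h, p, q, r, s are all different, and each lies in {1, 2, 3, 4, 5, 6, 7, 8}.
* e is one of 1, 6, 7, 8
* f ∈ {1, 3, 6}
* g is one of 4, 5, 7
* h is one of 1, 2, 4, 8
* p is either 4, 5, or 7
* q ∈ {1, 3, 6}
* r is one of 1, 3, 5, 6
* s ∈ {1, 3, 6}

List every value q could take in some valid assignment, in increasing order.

1, 3, 6

The 8 variables draw from only 8 values {1, 2, 3, 4, 5, 6, 7, 8}, so each is used; only h can be 2, hence h = 2.
The 7 still-open variables draw from only 7 values {1, 3, 4, 5, 6, 7, 8}, so each is used; only e can be 8, hence e = 8.
The 3 variables f, q, s are confined to {1, 3, 6}, which locks those values in; drop them from r.
r must be 5 (only option left). So g, p can't be 5.
No further eliminations apply; q can still be any of 1, 3, 6.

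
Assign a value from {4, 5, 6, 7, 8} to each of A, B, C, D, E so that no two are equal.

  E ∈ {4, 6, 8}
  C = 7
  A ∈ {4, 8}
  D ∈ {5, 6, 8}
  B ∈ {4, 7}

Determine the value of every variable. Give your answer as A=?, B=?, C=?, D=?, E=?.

C's domain is down to {7}, so C = 7. Strike 7 from B.
That leaves B = 4. Remove 4 from A, E.
A has just one choice, so A = 8. Remove 8 from D, E.
That leaves E = 6. Strike 6 from D.
D's domain is down to {5}, so D = 5.

A=8, B=4, C=7, D=5, E=6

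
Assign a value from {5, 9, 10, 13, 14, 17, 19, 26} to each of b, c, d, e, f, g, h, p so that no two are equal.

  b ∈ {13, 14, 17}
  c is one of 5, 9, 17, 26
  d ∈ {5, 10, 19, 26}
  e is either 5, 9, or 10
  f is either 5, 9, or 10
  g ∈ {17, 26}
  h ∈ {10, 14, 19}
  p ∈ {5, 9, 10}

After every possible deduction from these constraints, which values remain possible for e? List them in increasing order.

Among the 8 variables, 13 fits only b (and all 8 values in {5, 9, 10, 13, 14, 17, 19, 26} must be used), so b = 13.
Among the 7 still-open variables, 14 fits only h (and all 7 values in {5, 9, 10, 14, 17, 19, 26} must be used), so h = 14.
Among the 6 still-open variables, 19 fits only d (and all 6 values in {5, 9, 10, 17, 19, 26} must be used), so d = 19.
e, f, p between them cover only {5, 9, 10} — a naked triple. Remove those values from c.
No further eliminations apply; e can still be any of 5, 9, 10.

5, 9, 10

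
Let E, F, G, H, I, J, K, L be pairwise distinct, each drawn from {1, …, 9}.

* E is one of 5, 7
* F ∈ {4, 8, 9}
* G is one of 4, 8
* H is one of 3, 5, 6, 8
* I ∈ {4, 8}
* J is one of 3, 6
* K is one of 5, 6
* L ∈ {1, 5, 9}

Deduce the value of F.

Among the 8 variables, 1 fits only L (and all 8 values in {1, 3, 4, 5, 6, 7, 8, 9} must be used), so L = 1.
The 7 still-open variables draw from only 7 values {3, 4, 5, 6, 7, 8, 9}, so each is used; only E can be 7, hence E = 7.
Among the 6 still-open variables, 9 fits only F (and all 6 values in {3, 4, 5, 6, 8, 9} must be used), so F = 9.

9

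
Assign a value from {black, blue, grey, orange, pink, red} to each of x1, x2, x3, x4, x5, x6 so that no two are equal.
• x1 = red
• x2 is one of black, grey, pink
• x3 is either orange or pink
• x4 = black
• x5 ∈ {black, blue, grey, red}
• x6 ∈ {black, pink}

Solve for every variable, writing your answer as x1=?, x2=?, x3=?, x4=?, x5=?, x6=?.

x1 has just one choice, so x1 = red. So x5 can't be red.
That leaves x4 = black. Remove black from x2, x5, x6.
x6 must be pink (only option left). Eliminate pink elsewhere: x2, x3.
That leaves x2 = grey. Strike grey from x5.
x3 has just one choice, so x3 = orange.
x5's domain is down to {blue}, so x5 = blue.

x1=red, x2=grey, x3=orange, x4=black, x5=blue, x6=pink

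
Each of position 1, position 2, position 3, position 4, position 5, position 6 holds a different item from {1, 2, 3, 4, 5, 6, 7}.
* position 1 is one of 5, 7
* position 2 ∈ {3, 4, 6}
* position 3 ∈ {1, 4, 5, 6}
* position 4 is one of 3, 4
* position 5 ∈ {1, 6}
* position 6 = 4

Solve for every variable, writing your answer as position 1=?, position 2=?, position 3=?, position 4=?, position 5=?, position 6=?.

position 6's domain is down to {4}, so position 6 = 4. So position 2, position 3, position 4 can't be 4.
position 4 has just one choice, so position 4 = 3. Remove 3 from position 2.
position 2 must be 6 (only option left). Strike 6 from position 3, position 5.
position 5 has just one choice, so position 5 = 1. Strike 1 from position 3.
That leaves position 3 = 5. Remove 5 from position 1.
position 1 must be 7 (only option left).

position 1=7, position 2=6, position 3=5, position 4=3, position 5=1, position 6=4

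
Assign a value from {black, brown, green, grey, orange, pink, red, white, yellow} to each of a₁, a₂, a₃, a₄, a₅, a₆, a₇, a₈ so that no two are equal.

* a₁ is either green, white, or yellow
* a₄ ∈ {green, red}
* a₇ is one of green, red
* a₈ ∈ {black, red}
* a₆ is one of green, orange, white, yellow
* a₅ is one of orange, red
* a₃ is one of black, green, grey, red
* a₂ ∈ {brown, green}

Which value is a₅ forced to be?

orange

The 8 variables together cover exactly {black, brown, green, grey, orange, red, white, yellow} — 8 values for 8 variables — and brown appears only in a₂'s list, so a₂ = brown.
Among the 7 still-open variables, grey fits only a₃ (and all 7 values in {black, green, grey, orange, red, white, yellow} must be used), so a₃ = grey.
The 6 still-open variables draw from only 6 values {black, green, orange, red, white, yellow}, so each is used; only a₈ can be black, hence a₈ = black.
a₄ and a₇ share exactly the 2 values {green, red}; by pigeonhole those values go to them, so strike green, red from a₁, a₅, a₆.
So a₅ = orange.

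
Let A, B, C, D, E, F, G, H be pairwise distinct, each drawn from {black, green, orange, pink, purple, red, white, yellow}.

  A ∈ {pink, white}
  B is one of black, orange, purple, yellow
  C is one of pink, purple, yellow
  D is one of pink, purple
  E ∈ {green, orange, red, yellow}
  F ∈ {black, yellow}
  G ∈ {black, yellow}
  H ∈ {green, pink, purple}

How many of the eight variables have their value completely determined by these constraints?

4

The 8 variables draw from only 8 values {black, green, orange, pink, purple, red, white, yellow}, so each is used; only E can be red, hence E = red.
The 7 still-open variables draw from only 7 values {black, green, orange, pink, purple, white, yellow}, so each is used; only H can be green, hence H = green.
The 6 still-open variables draw from only 6 values {black, orange, pink, purple, white, yellow}, so each is used; only B can be orange, hence B = orange.
The 5 still-open variables together cover exactly {black, pink, purple, white, yellow} — 5 values for 5 variables — and white appears only in A's list, so A = white.
F and G between them cover only {black, yellow} — a naked pair. Remove those values from C.
Determined: A=white, B=orange, E=red, H=green. The other variables each still have more than one consistent value. That makes 4.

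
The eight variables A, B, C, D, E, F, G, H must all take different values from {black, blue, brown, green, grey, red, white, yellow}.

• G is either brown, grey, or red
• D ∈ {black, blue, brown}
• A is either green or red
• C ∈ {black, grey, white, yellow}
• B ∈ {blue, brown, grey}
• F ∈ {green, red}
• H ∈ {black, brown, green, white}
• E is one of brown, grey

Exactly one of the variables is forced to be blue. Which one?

The 8 variables draw from only 8 values {black, blue, brown, green, grey, red, white, yellow}, so each is used; only C can be yellow, hence C = yellow.
The 7 still-open variables draw from only 7 values {black, blue, brown, green, grey, red, white}, so each is used; only H can be white, hence H = white.
The 6 still-open variables draw from only 6 values {black, blue, brown, green, grey, red}, so each is used; only D can be black, hence D = black.
Among the 5 still-open variables, blue fits only B (and all 5 values in {blue, brown, green, grey, red} must be used), so B = blue.

B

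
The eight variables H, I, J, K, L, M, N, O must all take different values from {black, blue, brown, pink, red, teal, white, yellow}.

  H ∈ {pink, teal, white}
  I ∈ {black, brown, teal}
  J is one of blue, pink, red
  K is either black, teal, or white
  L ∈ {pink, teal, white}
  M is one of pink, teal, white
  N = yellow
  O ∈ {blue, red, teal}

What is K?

N's domain is down to {yellow}, so N = yellow.
The 7 still-open variables together cover exactly {black, blue, brown, pink, red, teal, white} — 7 values for 7 variables — and brown appears only in I's list, so I = brown.
The 6 still-open variables together cover exactly {black, blue, pink, red, teal, white} — 6 values for 6 variables — and black appears only in K's list, so K = black.

black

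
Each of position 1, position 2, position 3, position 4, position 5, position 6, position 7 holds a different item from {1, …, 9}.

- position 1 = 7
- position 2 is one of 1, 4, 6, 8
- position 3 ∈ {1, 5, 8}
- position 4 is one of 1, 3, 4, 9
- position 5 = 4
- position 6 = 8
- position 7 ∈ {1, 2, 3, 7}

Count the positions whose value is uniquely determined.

3

position 1 has just one choice, so position 1 = 7. So position 7 can't be 7.
position 5 must be 4 (only option left). Eliminate 4 elsewhere: position 2, position 4.
position 6 must be 8 (only option left). So position 2, position 3 can't be 8.
Determined: position 1=7, position 5=4, position 6=8. The other positions each still have more than one consistent value. That makes 3.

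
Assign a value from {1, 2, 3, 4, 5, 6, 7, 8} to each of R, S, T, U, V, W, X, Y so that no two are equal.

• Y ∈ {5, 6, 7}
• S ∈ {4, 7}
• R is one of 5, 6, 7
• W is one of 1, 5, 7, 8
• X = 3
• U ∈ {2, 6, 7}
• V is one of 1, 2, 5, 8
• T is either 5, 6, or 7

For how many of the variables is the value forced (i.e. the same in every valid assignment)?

X's domain is down to {3}, so X = 3.
Among the 7 still-open variables, 4 fits only S (and all 7 values in {1, 2, 4, 5, 6, 7, 8} must be used), so S = 4.
R, T, Y between them cover only {5, 6, 7} — a naked triple. Remove those values from U, V, W.
U's domain is down to {2}, so U = 2. Remove 2 from V.
Determined: S=4, U=2, X=3. The other variables each still have more than one consistent value. That makes 3.

3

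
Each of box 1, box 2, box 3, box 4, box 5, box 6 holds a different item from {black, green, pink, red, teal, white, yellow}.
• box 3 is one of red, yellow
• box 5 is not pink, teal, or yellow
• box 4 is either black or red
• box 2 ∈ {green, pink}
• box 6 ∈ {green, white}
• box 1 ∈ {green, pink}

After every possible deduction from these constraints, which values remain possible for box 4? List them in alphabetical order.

black, red

The 6 variables together cover exactly {black, green, pink, red, white, yellow} — 6 values for 6 variables — and yellow appears only in box 3's list, so box 3 = yellow.
box 1 and box 2 between them cover only {green, pink} — a naked pair. Remove those values from box 5, box 6.
box 6 has just one choice, so box 6 = white. So box 5 can't be white.
No further eliminations apply; box 4 can still be any of black, red.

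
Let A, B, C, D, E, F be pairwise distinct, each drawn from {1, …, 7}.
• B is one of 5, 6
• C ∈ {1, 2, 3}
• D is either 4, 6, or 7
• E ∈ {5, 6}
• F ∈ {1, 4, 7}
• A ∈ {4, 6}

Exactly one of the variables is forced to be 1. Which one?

F

The 2 variables B and E are confined to {5, 6}, which locks those values in; drop them from A, D.
That leaves A = 4. Remove 4 from D, F.
That leaves D = 7. So F can't be 7.
So 1 goes to F.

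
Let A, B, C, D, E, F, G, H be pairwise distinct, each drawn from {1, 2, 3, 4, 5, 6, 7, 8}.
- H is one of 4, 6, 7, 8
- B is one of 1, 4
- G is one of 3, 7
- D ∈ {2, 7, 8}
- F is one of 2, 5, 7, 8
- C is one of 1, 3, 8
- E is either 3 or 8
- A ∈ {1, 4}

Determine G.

7

The 8 variables together cover exactly {1, 2, 3, 4, 5, 6, 7, 8} — 8 values for 8 variables — and 5 appears only in F's list, so F = 5.
The 7 still-open variables draw from only 7 values {1, 2, 3, 4, 6, 7, 8}, so each is used; only D can be 2, hence D = 2.
The 6 still-open variables draw from only 6 values {1, 3, 4, 6, 7, 8}, so each is used; only H can be 6, hence H = 6.
The 5 still-open variables together cover exactly {1, 3, 4, 7, 8} — 5 values for 5 variables — and 7 appears only in G's list, so G = 7.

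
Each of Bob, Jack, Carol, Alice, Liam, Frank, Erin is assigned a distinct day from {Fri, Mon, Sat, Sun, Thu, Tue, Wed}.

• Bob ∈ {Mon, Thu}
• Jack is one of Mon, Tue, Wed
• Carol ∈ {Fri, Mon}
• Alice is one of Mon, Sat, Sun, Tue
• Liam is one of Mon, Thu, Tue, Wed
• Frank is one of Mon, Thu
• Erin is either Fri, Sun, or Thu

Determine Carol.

Fri

The 7 variables draw from only 7 values {Fri, Mon, Sat, Sun, Thu, Tue, Wed}, so each is used; only Alice can be Sat, hence Alice = Sat.
The 6 still-open variables draw from only 6 values {Fri, Mon, Sun, Thu, Tue, Wed}, so each is used; only Erin can be Sun, hence Erin = Sun.
The 5 still-open variables draw from only 5 values {Fri, Mon, Thu, Tue, Wed}, so each is used; only Carol can be Fri, hence Carol = Fri.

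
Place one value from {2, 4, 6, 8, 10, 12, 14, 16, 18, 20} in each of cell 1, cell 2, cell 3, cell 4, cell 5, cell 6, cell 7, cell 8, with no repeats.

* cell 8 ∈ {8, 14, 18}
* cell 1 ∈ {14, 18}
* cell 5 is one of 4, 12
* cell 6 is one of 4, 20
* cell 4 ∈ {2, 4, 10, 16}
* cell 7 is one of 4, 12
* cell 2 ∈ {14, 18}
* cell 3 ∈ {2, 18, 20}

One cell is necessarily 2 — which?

cell 3

cell 1 and cell 2 share exactly the 2 values {14, 18}; by pigeonhole those values go to them, so strike 14, 18 from cell 3, cell 8.
cell 8 must be 8 (only option left).
The 2 variables cell 5 and cell 7 are confined to {4, 12}, which locks those values in; drop them from cell 4, cell 6.
cell 6 must be 20 (only option left). Eliminate 20 elsewhere: cell 3.
So 2 goes to cell 3.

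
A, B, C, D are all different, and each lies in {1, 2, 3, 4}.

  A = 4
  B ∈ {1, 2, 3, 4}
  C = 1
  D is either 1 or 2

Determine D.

A must be 4 (only option left). Eliminate 4 elsewhere: B.
That leaves C = 1. So B, D can't be 1.
So D = 2.

2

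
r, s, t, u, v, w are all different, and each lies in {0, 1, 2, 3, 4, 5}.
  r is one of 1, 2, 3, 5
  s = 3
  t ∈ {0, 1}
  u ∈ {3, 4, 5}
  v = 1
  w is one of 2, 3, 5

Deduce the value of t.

s has just one choice, so s = 3. So r, u, w can't be 3.
v's domain is down to {1}, so v = 1. Strike 1 from r, t.
So t = 0.

0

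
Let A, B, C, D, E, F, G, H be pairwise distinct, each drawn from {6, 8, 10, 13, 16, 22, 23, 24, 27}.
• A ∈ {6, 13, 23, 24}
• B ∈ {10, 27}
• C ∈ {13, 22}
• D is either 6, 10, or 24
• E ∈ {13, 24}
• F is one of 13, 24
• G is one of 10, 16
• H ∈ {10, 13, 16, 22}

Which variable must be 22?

C

The 8 variables together cover exactly {6, 10, 13, 16, 22, 23, 24, 27} — 8 values for 8 variables — and 23 appears only in A's list, so A = 23.
The 7 still-open variables together cover exactly {6, 10, 13, 16, 22, 24, 27} — 7 values for 7 variables — and 6 appears only in D's list, so D = 6.
Among the 6 still-open variables, 27 fits only B (and all 6 values in {10, 13, 16, 22, 24, 27} must be used), so B = 27.
The 2 variables E and F are confined to {13, 24}, which locks those values in; drop them from C, H.
So 22 goes to C.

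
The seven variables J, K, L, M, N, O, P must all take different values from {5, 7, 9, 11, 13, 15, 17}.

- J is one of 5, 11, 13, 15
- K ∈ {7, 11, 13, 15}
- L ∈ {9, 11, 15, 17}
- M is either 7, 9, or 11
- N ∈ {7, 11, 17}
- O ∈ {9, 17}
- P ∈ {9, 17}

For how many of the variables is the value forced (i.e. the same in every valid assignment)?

The 7 variables together cover exactly {5, 7, 9, 11, 13, 15, 17} — 7 values for 7 variables — and 5 appears only in J's list, so J = 5.
The 6 still-open variables draw from only 6 values {7, 9, 11, 13, 15, 17}, so each is used; only K can be 13, hence K = 13.
The 5 still-open variables draw from only 5 values {7, 9, 11, 15, 17}, so each is used; only L can be 15, hence L = 15.
The 2 variables O and P are confined to {9, 17}, which locks those values in; drop them from M, N.
Determined: J=5, K=13, L=15. The other variables each still have more than one consistent value. That makes 3.

3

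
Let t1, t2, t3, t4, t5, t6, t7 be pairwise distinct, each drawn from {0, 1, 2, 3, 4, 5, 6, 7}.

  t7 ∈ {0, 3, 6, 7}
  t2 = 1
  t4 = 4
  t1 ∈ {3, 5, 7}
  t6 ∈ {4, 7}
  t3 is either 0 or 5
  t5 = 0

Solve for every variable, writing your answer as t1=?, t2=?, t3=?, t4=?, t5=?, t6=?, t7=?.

t1=3, t2=1, t3=5, t4=4, t5=0, t6=7, t7=6

t2's domain is down to {1}, so t2 = 1.
That leaves t4 = 4. Remove 4 from t6.
t5 must be 0 (only option left). So t3, t7 can't be 0.
t6's domain is down to {7}, so t6 = 7. Eliminate 7 elsewhere: t1, t7.
t3 has just one choice, so t3 = 5. Eliminate 5 elsewhere: t1.
That leaves t1 = 3. So t7 can't be 3.
t7 must be 6 (only option left).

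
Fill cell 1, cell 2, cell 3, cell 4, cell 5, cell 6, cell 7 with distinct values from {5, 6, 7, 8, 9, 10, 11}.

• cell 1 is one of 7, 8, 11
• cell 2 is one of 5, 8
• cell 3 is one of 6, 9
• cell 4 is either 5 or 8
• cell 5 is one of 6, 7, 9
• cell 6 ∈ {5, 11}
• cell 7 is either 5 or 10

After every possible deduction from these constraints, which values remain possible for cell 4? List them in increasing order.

The 7 variables together cover exactly {5, 6, 7, 8, 9, 10, 11} — 7 values for 7 variables — and 10 appears only in cell 7's list, so cell 7 = 10.
cell 2 and cell 4 share exactly the 2 values {5, 8}; by pigeonhole those values go to them, so strike 5, 8 from cell 1, cell 6.
cell 6 has just one choice, so cell 6 = 11. Strike 11 from cell 1.
cell 1's domain is down to {7}, so cell 1 = 7. Remove 7 from cell 5.
No further eliminations apply; cell 4 can still be any of 5, 8.

5, 8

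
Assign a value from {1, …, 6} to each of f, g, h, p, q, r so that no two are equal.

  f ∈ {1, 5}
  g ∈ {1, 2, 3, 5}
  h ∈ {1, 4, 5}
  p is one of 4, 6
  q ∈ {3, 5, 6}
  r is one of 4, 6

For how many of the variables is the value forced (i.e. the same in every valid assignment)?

The 6 variables together cover exactly {1, 2, 3, 4, 5, 6} — 6 values for 6 variables — and 2 appears only in g's list, so g = 2.
The 5 still-open variables together cover exactly {1, 3, 4, 5, 6} — 5 values for 5 variables — and 3 appears only in q's list, so q = 3.
p and r share exactly the 2 values {4, 6}; by pigeonhole those values go to them, so strike 4, 6 from h.
Determined: g=2, q=3. The other variables each still have more than one consistent value. That makes 2.

2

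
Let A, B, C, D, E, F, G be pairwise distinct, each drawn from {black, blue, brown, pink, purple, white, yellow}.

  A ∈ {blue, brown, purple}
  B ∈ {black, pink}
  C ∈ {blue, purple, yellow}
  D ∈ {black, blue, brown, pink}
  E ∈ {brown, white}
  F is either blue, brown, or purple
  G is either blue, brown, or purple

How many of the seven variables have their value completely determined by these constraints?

The 7 variables draw from only 7 values {black, blue, brown, pink, purple, white, yellow}, so each is used; only E can be white, hence E = white.
Among the 6 still-open variables, yellow fits only C (and all 6 values in {black, blue, brown, pink, purple, yellow} must be used), so C = yellow.
A, F, G share exactly the 3 values {blue, brown, purple}; by pigeonhole those values go to them, so strike blue, brown, purple from D.
Determined: C=yellow, E=white. The other variables each still have more than one consistent value. That makes 2.

2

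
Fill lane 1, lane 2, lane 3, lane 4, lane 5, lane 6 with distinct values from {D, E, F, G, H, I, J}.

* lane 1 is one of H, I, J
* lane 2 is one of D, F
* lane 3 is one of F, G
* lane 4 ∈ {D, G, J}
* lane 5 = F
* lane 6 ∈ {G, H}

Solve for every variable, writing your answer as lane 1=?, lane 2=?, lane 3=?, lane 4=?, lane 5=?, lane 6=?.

lane 1=I, lane 2=D, lane 3=G, lane 4=J, lane 5=F, lane 6=H

lane 5 must be F (only option left). Eliminate F elsewhere: lane 2, lane 3.
lane 2 has just one choice, so lane 2 = D. Strike D from lane 4.
lane 3 has just one choice, so lane 3 = G. Eliminate G elsewhere: lane 4, lane 6.
lane 4 must be J (only option left). So lane 1 can't be J.
lane 6 must be H (only option left). Eliminate H elsewhere: lane 1.
That leaves lane 1 = I.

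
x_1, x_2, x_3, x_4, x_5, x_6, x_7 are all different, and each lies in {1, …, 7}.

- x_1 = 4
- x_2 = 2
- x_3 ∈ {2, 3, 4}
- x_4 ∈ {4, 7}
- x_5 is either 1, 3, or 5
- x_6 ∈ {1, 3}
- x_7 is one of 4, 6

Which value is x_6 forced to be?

1

x_1 has just one choice, so x_1 = 4. Remove 4 from x_3, x_4, x_7.
x_2 has just one choice, so x_2 = 2. So x_3 can't be 2.
x_3's domain is down to {3}, so x_3 = 3. So x_5, x_6 can't be 3.
So x_6 = 1.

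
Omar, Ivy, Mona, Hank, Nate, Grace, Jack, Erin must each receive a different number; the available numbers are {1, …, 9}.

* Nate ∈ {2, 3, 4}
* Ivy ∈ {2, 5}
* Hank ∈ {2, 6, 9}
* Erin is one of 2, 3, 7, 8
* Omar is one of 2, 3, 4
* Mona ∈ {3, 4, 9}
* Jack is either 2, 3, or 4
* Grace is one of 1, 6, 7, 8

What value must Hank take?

The 3 variables Omar, Nate, Jack are confined to {2, 3, 4}, which locks those values in; drop them from Ivy, Mona, Hank, Erin.
Ivy has just one choice, so Ivy = 5.
Mona must be 9 (only option left). Remove 9 from Hank.
So Hank = 6.

6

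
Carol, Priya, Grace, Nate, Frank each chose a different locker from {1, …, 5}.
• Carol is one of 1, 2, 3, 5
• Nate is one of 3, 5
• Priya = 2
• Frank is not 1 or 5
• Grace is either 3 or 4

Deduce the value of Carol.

Priya must be 2 (only option left). Remove 2 from Carol, Frank.
Among the 4 still-open variables, 1 fits only Carol (and all 4 values in {1, 3, 4, 5} must be used), so Carol = 1.

1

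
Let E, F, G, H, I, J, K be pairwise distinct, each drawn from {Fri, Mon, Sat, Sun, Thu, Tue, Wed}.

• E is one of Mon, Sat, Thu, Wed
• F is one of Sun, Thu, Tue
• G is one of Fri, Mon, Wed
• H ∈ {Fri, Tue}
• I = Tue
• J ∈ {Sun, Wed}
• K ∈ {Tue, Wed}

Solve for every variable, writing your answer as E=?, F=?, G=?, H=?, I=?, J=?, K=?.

E=Sat, F=Thu, G=Mon, H=Fri, I=Tue, J=Sun, K=Wed

I must be Tue (only option left). Strike Tue from F, H, K.
That leaves K = Wed. Strike Wed from E, G, J.
H has just one choice, so H = Fri. Strike Fri from G.
J's domain is down to {Sun}, so J = Sun. So F can't be Sun.
F's domain is down to {Thu}, so F = Thu. Eliminate Thu elsewhere: E.
G must be Mon (only option left). Strike Mon from E.
That leaves E = Sat.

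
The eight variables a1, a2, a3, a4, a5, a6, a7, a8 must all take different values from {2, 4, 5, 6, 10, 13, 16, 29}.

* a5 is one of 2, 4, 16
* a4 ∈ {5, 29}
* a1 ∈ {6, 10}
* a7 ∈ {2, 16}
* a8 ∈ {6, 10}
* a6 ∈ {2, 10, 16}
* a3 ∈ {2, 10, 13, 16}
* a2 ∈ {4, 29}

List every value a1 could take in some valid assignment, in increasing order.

Among the 8 variables, 5 fits only a4 (and all 8 values in {2, 4, 5, 6, 10, 13, 16, 29} must be used), so a4 = 5.
The 7 still-open variables draw from only 7 values {2, 4, 6, 10, 13, 16, 29}, so each is used; only a3 can be 13, hence a3 = 13.
The 6 still-open variables draw from only 6 values {2, 4, 6, 10, 16, 29}, so each is used; only a2 can be 29, hence a2 = 29.
Among the 5 still-open variables, 4 fits only a5 (and all 5 values in {2, 4, 6, 10, 16} must be used), so a5 = 4.
The 2 variables a1 and a8 are confined to {6, 10}, which locks those values in; drop them from a6.
No further eliminations apply; a1 can still be any of 6, 10.

6, 10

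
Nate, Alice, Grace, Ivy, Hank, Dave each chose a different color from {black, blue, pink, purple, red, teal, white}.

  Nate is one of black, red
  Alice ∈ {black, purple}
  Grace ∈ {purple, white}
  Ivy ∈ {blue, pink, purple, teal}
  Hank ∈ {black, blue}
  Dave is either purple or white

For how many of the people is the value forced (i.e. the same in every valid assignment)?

3

The 2 variables Grace and Dave are confined to {purple, white}, which locks those values in; drop them from Alice, Ivy.
That leaves Alice = black. Eliminate black elsewhere: Nate, Hank.
That leaves Hank = blue. So Ivy can't be blue.
That leaves Nate = red.
Determined: Nate=red, Alice=black, Hank=blue. The other people each still have more than one consistent value. That makes 3.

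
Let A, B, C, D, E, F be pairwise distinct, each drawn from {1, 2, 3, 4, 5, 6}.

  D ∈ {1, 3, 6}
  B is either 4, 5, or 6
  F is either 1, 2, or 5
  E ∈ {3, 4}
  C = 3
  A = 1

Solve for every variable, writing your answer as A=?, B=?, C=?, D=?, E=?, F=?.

A has just one choice, so A = 1. Eliminate 1 elsewhere: D, F.
C has just one choice, so C = 3. Remove 3 from D, E.
D has just one choice, so D = 6. Remove 6 from B.
E's domain is down to {4}, so E = 4. Remove 4 from B.
That leaves B = 5. Remove 5 from F.
That leaves F = 2.

A=1, B=5, C=3, D=6, E=4, F=2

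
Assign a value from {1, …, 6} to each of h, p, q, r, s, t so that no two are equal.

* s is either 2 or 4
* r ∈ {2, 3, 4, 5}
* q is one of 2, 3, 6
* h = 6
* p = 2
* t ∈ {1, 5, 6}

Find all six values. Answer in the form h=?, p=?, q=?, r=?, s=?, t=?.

h's domain is down to {6}, so h = 6. Remove 6 from q, t.
p's domain is down to {2}, so p = 2. Strike 2 from q, r, s.
q must be 3 (only option left). Strike 3 from r.
That leaves s = 4. So r can't be 4.
r's domain is down to {5}, so r = 5. Strike 5 from t.
t's domain is down to {1}, so t = 1.

h=6, p=2, q=3, r=5, s=4, t=1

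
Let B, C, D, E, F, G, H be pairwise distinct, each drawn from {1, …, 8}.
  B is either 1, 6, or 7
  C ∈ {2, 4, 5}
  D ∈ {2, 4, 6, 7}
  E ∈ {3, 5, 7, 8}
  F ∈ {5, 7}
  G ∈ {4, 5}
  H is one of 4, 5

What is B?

The 2 variables G and H are confined to {4, 5}, which locks those values in; drop them from C, D, E, F.
C must be 2 (only option left). Strike 2 from D.
That leaves F = 7. Strike 7 from B, D, E.
D must be 6 (only option left). Eliminate 6 elsewhere: B.
So B = 1.

1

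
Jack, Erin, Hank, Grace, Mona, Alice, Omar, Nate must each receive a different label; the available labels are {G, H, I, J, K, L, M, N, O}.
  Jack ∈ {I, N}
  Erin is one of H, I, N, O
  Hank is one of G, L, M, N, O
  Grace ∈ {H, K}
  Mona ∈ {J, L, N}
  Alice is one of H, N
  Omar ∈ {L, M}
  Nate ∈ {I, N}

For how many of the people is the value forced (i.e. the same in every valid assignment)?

The 2 variables Jack and Nate are confined to {I, N}, which locks those values in; drop them from Erin, Hank, Mona, Alice.
Alice has just one choice, so Alice = H. Eliminate H elsewhere: Erin, Grace.
Erin must be O (only option left). Eliminate O elsewhere: Hank.
That leaves Grace = K.
Determined: Erin=O, Grace=K, Alice=H. The other people each still have more than one consistent value. That makes 3.

3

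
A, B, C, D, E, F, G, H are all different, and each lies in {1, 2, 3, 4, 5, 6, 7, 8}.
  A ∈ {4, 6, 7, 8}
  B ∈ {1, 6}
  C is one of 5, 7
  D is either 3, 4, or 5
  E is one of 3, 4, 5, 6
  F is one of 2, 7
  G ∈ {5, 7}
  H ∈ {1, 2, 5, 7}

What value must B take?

6

The 8 variables draw from only 8 values {1, 2, 3, 4, 5, 6, 7, 8}, so each is used; only A can be 8, hence A = 8.
The 2 variables C and G are confined to {5, 7}, which locks those values in; drop them from D, E, F, H.
F's domain is down to {2}, so F = 2. So H can't be 2.
That leaves H = 1. Strike 1 from B.
So B = 6.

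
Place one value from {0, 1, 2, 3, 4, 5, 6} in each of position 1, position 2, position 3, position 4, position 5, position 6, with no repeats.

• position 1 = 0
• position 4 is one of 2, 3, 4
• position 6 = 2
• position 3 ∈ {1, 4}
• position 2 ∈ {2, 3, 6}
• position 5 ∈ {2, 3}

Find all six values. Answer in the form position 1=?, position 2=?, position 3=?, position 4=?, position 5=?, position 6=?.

position 1 must be 0 (only option left).
position 6's domain is down to {2}, so position 6 = 2. So position 2, position 4, position 5 can't be 2.
position 5's domain is down to {3}, so position 5 = 3. Eliminate 3 elsewhere: position 2, position 4.
That leaves position 2 = 6.
position 4 has just one choice, so position 4 = 4. Remove 4 from position 3.
That leaves position 3 = 1.

position 1=0, position 2=6, position 3=1, position 4=4, position 5=3, position 6=2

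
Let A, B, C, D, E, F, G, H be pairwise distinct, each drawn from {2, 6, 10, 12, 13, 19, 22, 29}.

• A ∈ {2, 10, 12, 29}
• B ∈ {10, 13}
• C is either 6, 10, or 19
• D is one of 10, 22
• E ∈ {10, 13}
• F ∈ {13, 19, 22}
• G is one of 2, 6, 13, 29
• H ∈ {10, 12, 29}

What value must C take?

6

The 2 variables B and E are confined to {10, 13}, which locks those values in; drop them from A, C, D, F, G, H.
D has just one choice, so D = 22. Remove 22 from F.
F's domain is down to {19}, so F = 19. So C can't be 19.
So C = 6.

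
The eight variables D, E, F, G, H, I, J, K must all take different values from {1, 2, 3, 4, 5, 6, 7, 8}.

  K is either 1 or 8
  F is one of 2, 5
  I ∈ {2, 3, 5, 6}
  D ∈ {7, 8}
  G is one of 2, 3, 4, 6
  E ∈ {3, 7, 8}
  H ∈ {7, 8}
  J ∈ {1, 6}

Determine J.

6

The 8 variables together cover exactly {1, 2, 3, 4, 5, 6, 7, 8} — 8 values for 8 variables — and 4 appears only in G's list, so G = 4.
D and H share exactly the 2 values {7, 8}; by pigeonhole those values go to them, so strike 7, 8 from E, K.
That leaves E = 3. Strike 3 from I.
K's domain is down to {1}, so K = 1. Remove 1 from J.
So J = 6.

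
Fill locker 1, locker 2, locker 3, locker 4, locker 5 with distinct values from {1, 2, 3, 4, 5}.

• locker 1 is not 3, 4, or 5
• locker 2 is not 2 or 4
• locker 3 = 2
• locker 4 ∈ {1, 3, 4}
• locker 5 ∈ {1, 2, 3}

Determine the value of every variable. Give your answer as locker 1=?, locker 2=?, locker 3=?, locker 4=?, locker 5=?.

locker 1=1, locker 2=5, locker 3=2, locker 4=4, locker 5=3

locker 3 must be 2 (only option left). So locker 1, locker 5 can't be 2.
locker 1's domain is down to {1}, so locker 1 = 1. Remove 1 from locker 2, locker 4, locker 5.
locker 5 has just one choice, so locker 5 = 3. Eliminate 3 elsewhere: locker 2, locker 4.
locker 2 must be 5 (only option left).
locker 4 must be 4 (only option left).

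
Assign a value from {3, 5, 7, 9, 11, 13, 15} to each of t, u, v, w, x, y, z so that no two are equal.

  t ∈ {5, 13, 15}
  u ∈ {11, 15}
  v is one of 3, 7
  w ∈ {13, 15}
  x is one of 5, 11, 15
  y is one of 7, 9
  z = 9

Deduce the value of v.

z's domain is down to {9}, so z = 9. Eliminate 9 elsewhere: y.
y's domain is down to {7}, so y = 7. Eliminate 7 elsewhere: v.
So v = 3.

3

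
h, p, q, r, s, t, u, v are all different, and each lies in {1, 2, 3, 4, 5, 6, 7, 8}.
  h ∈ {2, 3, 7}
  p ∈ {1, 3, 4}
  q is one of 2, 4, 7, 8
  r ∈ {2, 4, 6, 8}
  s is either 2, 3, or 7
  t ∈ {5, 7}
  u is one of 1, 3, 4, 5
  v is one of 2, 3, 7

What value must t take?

The 8 variables draw from only 8 values {1, 2, 3, 4, 5, 6, 7, 8}, so each is used; only r can be 6, hence r = 6.
Among the 7 still-open variables, 8 fits only q (and all 7 values in {1, 2, 3, 4, 5, 7, 8} must be used), so q = 8.
The 3 variables h, s, v are confined to {2, 3, 7}, which locks those values in; drop them from p, t, u.
So t = 5.

5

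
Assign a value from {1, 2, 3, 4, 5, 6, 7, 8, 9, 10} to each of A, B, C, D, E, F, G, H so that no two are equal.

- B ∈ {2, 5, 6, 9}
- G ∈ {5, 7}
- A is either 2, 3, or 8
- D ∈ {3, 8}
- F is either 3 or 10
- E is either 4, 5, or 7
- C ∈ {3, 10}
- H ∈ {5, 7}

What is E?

4

C and F between them cover only {3, 10} — a naked pair. Remove those values from A, D.
D must be 8 (only option left). Strike 8 from A.
A's domain is down to {2}, so A = 2. So B can't be 2.
G and H share exactly the 2 values {5, 7}; by pigeonhole those values go to them, so strike 5, 7 from B, E.
So E = 4.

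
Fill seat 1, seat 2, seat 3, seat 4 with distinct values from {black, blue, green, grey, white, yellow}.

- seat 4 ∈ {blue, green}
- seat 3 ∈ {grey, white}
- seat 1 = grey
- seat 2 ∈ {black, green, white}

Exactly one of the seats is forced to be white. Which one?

seat 3

seat 1's domain is down to {grey}, so seat 1 = grey. Remove grey from seat 3.
So white goes to seat 3.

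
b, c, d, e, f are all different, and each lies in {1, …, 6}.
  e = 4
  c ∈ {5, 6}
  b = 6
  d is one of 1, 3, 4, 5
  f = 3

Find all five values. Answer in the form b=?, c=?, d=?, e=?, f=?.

b must be 6 (only option left). Eliminate 6 elsewhere: c.
c's domain is down to {5}, so c = 5. Eliminate 5 elsewhere: d.
e's domain is down to {4}, so e = 4. Remove 4 from d.
That leaves f = 3. Remove 3 from d.
d's domain is down to {1}, so d = 1.

b=6, c=5, d=1, e=4, f=3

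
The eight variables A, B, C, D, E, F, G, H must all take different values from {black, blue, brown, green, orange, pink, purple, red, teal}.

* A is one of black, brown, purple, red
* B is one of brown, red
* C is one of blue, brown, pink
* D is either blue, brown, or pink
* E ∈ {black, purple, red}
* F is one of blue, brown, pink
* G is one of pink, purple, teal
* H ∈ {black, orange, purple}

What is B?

red

The 8 variables draw from only 8 values {black, blue, brown, orange, pink, purple, red, teal}, so each is used; only H can be orange, hence H = orange.
Among the 7 still-open variables, teal fits only G (and all 7 values in {black, blue, brown, pink, purple, red, teal} must be used), so G = teal.
C, D, F between them cover only {blue, brown, pink} — a naked triple. Remove those values from A, B.
So B = red.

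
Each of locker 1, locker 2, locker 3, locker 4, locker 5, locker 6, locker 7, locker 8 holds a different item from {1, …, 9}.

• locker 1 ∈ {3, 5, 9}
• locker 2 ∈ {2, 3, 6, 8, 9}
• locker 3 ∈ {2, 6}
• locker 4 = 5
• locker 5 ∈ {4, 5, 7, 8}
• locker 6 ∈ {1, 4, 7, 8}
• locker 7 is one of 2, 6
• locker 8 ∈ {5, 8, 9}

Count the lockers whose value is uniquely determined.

locker 4's domain is down to {5}, so locker 4 = 5. Eliminate 5 elsewhere: locker 1, locker 5, locker 8.
locker 3 and locker 7 between them cover only {2, 6} — a naked pair. Remove those values from locker 2.
locker 1, locker 2, locker 8 between them cover only {3, 8, 9} — a naked triple. Remove those values from locker 5, locker 6.
Determined: locker 4=5. The other lockers each still have more than one consistent value. That makes 1.

1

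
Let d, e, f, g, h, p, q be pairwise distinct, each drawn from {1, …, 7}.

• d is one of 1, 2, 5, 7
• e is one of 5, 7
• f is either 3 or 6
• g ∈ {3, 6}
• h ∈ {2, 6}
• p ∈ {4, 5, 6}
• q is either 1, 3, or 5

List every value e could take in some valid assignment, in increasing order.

The 7 variables together cover exactly {1, 2, 3, 4, 5, 6, 7} — 7 values for 7 variables — and 4 appears only in p's list, so p = 4.
f and g share exactly the 2 values {3, 6}; by pigeonhole those values go to them, so strike 3, 6 from h, q.
h's domain is down to {2}, so h = 2. Remove 2 from d.
No further eliminations apply; e can still be any of 5, 7.

5, 7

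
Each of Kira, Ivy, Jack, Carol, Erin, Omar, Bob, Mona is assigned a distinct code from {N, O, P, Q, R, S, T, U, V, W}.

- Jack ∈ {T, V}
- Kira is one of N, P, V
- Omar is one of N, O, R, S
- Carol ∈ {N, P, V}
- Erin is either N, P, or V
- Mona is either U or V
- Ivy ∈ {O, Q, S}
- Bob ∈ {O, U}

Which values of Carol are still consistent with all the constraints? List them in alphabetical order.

N, P, V

The 3 variables Kira, Carol, Erin are confined to {N, P, V}, which locks those values in; drop them from Jack, Omar, Mona.
Jack must be T (only option left).
Mona has just one choice, so Mona = U. Eliminate U elsewhere: Bob.
Bob has just one choice, so Bob = O. Eliminate O elsewhere: Ivy, Omar.
No further eliminations apply; Carol can still be any of N, P, V.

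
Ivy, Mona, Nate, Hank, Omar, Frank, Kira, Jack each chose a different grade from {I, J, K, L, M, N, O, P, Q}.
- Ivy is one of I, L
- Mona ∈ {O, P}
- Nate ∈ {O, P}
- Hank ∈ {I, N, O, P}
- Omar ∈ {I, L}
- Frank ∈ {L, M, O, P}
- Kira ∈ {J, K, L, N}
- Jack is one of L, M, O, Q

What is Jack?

Q

Ivy and Omar share exactly the 2 values {I, L}; by pigeonhole those values go to them, so strike I, L from Hank, Frank, Kira, Jack.
The 2 variables Mona and Nate are confined to {O, P}, which locks those values in; drop them from Hank, Frank, Jack.
Hank's domain is down to {N}, so Hank = N. Eliminate N elsewhere: Kira.
Frank's domain is down to {M}, so Frank = M. Remove M from Jack.
So Jack = Q.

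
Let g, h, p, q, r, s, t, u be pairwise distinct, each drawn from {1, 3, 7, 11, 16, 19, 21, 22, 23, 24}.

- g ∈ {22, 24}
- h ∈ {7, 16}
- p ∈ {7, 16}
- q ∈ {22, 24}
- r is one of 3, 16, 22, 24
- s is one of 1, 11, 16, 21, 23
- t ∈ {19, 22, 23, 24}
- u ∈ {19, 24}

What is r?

g and q between them cover only {22, 24} — a naked pair. Remove those values from r, t, u.
u's domain is down to {19}, so u = 19. So t can't be 19.
That leaves t = 23. So s can't be 23.
h and p between them cover only {7, 16} — a naked pair. Remove those values from r, s.
So r = 3.

3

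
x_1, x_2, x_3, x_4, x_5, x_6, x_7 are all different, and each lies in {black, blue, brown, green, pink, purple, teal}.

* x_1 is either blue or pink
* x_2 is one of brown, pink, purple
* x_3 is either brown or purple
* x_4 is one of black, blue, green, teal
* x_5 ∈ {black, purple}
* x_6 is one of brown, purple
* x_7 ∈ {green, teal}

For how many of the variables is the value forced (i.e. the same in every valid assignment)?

3

x_3 and x_6 between them cover only {brown, purple} — a naked pair. Remove those values from x_2, x_5.
x_2 must be pink (only option left). Strike pink from x_1.
x_5 has just one choice, so x_5 = black. Eliminate black elsewhere: x_4.
x_1's domain is down to {blue}, so x_1 = blue. So x_4 can't be blue.
Determined: x_1=blue, x_2=pink, x_5=black. The other variables each still have more than one consistent value. That makes 3.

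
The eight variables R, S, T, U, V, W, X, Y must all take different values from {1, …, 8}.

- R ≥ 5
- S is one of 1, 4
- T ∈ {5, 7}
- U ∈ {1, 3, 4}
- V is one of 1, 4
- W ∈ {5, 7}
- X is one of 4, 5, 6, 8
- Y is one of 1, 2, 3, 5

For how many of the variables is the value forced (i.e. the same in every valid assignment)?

2

The 8 variables draw from only 8 values {1, 2, 3, 4, 5, 6, 7, 8}, so each is used; only Y can be 2, hence Y = 2.
The 7 still-open variables draw from only 7 values {1, 3, 4, 5, 6, 7, 8}, so each is used; only U can be 3, hence U = 3.
S and V between them cover only {1, 4} — a naked pair. Remove those values from X.
T and W between them cover only {5, 7} — a naked pair. Remove those values from R, X.
Determined: U=3, Y=2. The other variables each still have more than one consistent value. That makes 2.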